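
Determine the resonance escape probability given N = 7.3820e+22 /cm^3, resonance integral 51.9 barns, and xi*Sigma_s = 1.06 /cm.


p = exp(-N * I * 1e-24 / (xi*Sigma_s))
p = exp(-7.3820e+22 * 51.9 * 1e-24 / 1.06)
p = 0.026933

0.026933


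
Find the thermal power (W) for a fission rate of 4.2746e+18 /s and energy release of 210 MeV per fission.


P = fission_rate * E_MeV * 1.602e-13
P = 4.2746e+18 * 210 * 1.602e-13
P = 1.4381e+08 W

1.4381e+08


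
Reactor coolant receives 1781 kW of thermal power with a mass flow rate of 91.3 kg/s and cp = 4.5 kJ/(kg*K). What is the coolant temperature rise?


dT = Q / (m_dot * cp)
dT = 1781 / (91.3 * 4.5)
dT = 4.3349 C

4.3349


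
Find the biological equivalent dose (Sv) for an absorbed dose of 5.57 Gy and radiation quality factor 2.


H = D * Q
H = 5.57 * 2
H = 11.140 Sv

11.140


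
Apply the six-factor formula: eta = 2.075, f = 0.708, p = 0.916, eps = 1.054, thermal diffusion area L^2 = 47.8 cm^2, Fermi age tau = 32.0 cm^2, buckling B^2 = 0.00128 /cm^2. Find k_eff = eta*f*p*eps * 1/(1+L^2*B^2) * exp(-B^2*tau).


k_inf = eta*f*p*eps = 2.075*0.708*0.916*1.054 = 1.418363
P_TNL = 1/(1 + L^2*B^2) = 1/(1 + 47.8*0.00128) = 0.9423436
P_FNL = exp(-B^2*tau) = exp(-0.00128*32.0) = 0.9598675
k_eff = k_inf * P_TNL * P_FNL = 1.418363 * 0.9423436 * 0.9598675
k_eff = 1.2829

1.2829


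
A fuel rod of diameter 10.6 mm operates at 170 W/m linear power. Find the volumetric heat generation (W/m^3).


r = D / 2 / 1000 = 10.6 / 2 / 1000 = 0.0053 m
q''' = q' / (pi * r^2)
q''' = 170 / (pi * 0.0053^2)
q''' = 1.9264e+06 W/m^3

1.9264e+06


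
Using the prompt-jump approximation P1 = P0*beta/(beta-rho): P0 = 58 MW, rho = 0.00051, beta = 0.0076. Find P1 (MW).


P1/P0 = beta / (beta - rho)
P1/P0 = 0.0076 / (0.0076 - 0.00051) = 1.071932
P1 = 58 * 1.071932 = 62.172 MW

62.172


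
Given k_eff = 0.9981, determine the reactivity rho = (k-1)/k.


rho = (k_eff - 1) / k_eff
rho = (0.9981 - 1) / 0.9981
rho = -0.0019036

-0.0019036


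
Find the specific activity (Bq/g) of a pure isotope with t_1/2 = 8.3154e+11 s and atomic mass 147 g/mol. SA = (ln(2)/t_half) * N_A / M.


lambda = ln(2) / t_half = ln(2) / 8.3154e+11 = 8.335705e-13 /s
SA = lambda * N_A / M
SA = 8.335705e-13 * 6.022e23 / 147
SA = 3.4148e+09 Bq/g

3.4148e+09


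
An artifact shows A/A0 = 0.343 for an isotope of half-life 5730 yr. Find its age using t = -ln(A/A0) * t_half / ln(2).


lambda = ln(2) / t_half = ln(2) / 5730 = 1.209681e-04 /yr
t = -ln(A/A0) / lambda
t = -ln(0.343) / 1.209681e-04
t = 8845.5 yr

8845.5


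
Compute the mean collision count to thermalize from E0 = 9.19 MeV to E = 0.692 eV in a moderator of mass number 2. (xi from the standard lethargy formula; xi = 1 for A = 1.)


xi = 1 + (A-1)^2/(2A)*ln((A-1)/(A+1)) = 0.7253469 (for A = 2)
n = ln(E0/E) / xi
n = ln(9.19e6 / 0.692) / 0.7253469
n = ln(1.328035e+07) / 0.7253469 = 22.612

22.612


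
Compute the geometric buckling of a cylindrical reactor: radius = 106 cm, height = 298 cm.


B^2 = (2.405/R)^2 + (pi/H)^2
B^2 = (2.405/106)^2 + (pi/298)^2
B^2 = 6.2592e-04 /cm^2

6.2592e-04


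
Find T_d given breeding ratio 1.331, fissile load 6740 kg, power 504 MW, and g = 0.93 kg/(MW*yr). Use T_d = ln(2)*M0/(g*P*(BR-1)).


Breeding gain G = BR - 1 = 1.331 - 1 = 0.331
Fissile production rate = g * P * G = 0.93 * 504 * 0.331 = 155.14632 kg/yr
T_d = ln(2) * M0 / (g * P * G)
T_d = ln(2) * 6740 / 155.14632 = 30.112 yr

30.112


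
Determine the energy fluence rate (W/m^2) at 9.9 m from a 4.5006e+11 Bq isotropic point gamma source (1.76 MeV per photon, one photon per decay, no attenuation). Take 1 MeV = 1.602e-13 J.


psi = A * E * 1.602e-13 / (4*pi*r^2)
psi = 4.5006e+11 * 1.76 * 1.602e-13 / (4*pi*9.9^2)
psi = 1.0303e-04 W/m^2

1.0303e-04


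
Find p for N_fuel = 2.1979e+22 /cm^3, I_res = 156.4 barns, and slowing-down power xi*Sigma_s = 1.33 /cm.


p = exp(-N * I * 1e-24 / (xi*Sigma_s))
p = exp(-2.1979e+22 * 156.4 * 1e-24 / 1.33)
p = 0.075426

0.075426


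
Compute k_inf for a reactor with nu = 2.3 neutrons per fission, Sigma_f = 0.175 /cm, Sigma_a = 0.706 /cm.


k_inf = nu * Sigma_f / Sigma_a
k_inf = 2.3 * 0.175 / 0.706
k_inf = 0.57011

0.57011


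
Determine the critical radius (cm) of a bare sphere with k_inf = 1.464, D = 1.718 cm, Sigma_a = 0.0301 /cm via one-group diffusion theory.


L^2 = D / Sigma_a = 1.718 / 0.0301 = 57.07641 cm^2
B_m^2 = (k_inf - 1) / L^2 = (1.464 - 1) / 57.07641 = 0.008129453 /cm^2
For a bare sphere: B_g = pi/R, so R_c = pi / sqrt(B_m^2)
R_c = pi / sqrt(0.008129453) = 34.843 cm

34.843


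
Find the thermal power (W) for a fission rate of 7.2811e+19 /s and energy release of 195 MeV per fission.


P = fission_rate * E_MeV * 1.602e-13
P = 7.2811e+19 * 195 * 1.602e-13
P = 2.2745e+09 W

2.2745e+09


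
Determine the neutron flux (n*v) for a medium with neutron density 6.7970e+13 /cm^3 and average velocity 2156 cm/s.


phi = n * v
phi = 6.7970e+13 * 2156
phi = 1.4654e+17 /cm^2/s

1.4654e+17


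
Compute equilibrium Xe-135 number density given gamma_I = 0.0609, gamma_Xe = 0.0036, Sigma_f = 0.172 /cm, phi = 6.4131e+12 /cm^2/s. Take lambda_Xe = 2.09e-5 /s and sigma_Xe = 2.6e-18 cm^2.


Xe_eq = (gamma_I + gamma_Xe) * Sigma_f * phi / (lambda_Xe + sigma_Xe * phi)
Numerator = (0.0609 + 0.0036) * 0.172 * 6.4131e+12 = 7.114693e+10
Denominator = 2.09e-5 + 2.6e-18 * 6.4131e+12 = 3.757406e-05
Xe_eq = 7.114693e+10 / 3.757406e-05 = 1.8935e+15 /cm^3

1.8935e+15


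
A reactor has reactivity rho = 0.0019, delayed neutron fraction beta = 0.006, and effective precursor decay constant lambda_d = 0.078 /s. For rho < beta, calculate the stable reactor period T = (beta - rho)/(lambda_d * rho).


T = (beta - rho) / (lambda_d * rho)
T = (0.006 - 0.0019) / (0.078 * 0.0019)
T = 27.665 s

27.665


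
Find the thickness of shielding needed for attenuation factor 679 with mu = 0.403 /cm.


x = ln(factor) / mu
x = ln(679) / 0.403
x = 16.180 cm

16.180


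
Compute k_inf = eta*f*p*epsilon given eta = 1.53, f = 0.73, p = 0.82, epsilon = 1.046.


k_inf = eta * f * p * epsilon
k_inf = 1.53 * 0.73 * 0.82 * 1.046
k_inf = 0.95799

0.95799


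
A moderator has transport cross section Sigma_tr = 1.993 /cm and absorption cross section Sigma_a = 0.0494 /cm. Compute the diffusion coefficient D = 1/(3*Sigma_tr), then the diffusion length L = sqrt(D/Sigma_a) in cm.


D = 1 / (3 * Sigma_tr) = 1 / (3 * 1.993) = 0.1672520 cm
L = sqrt(D / Sigma_a)
L = sqrt(0.1672520 / 0.0494)
L = 1.8400 cm

1.8400


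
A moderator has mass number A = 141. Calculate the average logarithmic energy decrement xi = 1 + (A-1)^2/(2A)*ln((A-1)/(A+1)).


xi = 1 + (A-1)^2/(2A) * ln((A-1)/(A+1))
xi = 1 + (141-1)^2/(2*141) * ln((141-1)/(141 +1))
xi = 0.014118

0.014118


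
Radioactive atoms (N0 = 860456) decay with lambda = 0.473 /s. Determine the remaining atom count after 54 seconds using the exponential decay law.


N = N0 * exp(-lambda * t)
N = 860456 * exp(-0.473 * 54)
N = 6.9499e-06

6.9499e-06


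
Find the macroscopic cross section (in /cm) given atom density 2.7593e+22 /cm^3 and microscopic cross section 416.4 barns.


Sigma = N * sigma_barns * 1e-24
Sigma = 2.7593e+22 * 416.4 * 1e-24
Sigma = 11.490 /cm

11.490


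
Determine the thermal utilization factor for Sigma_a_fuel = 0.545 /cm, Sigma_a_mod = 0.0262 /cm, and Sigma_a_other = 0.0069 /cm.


f = Sigma_a_fuel / (Sigma_a_fuel + Sigma_a_mod + Sigma_a_other)
f = 0.545 / (0.545 + 0.0262 + 0.0069)
f = 0.94274

0.94274


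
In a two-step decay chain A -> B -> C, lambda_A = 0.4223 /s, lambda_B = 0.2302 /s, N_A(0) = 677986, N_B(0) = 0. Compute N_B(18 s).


N_B(t) = lambda_A * N_A0 / (lambda_B - lambda_A) * [exp(-lambda_A*t) - exp(-lambda_B*t)]
exp(-0.4223*18) = 4.997513e-04; exp(-0.2302*18) = 0.01586563
N_B = 0.4223 * 677986 / (0.2302 - 0.4223) * (4.997513e-04 - 0.01586563)
N_B = 22902

22902


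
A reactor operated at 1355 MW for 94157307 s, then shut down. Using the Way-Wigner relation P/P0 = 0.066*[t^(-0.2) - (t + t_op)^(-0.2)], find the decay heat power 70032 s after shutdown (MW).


P/P0 = 0.066 * [t^(-0.2) - (t + t_op)^(-0.2)]
P/P0 = 0.066 * [70032^(-0.2) - (70032 + 94157307)^(-0.2)]
P/P0 = 0.066 * [0.1073843 - 0.02541936] = 0.005409686
P = 1355 * 0.005409686 = 7.3301 MW

7.3301


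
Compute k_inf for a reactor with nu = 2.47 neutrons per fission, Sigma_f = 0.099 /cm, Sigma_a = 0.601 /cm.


k_inf = nu * Sigma_f / Sigma_a
k_inf = 2.47 * 0.099 / 0.601
k_inf = 0.40687

0.40687


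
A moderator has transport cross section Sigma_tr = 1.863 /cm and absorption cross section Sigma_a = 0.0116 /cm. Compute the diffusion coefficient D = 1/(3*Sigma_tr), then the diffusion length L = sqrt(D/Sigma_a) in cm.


D = 1 / (3 * Sigma_tr) = 1 / (3 * 1.863) = 0.1789229 cm
L = sqrt(D / Sigma_a)
L = sqrt(0.1789229 / 0.0116)
L = 3.9274 cm

3.9274


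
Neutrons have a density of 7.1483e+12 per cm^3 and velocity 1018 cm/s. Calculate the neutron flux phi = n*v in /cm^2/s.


phi = n * v
phi = 7.1483e+12 * 1018
phi = 7.2770e+15 /cm^2/s

7.2770e+15


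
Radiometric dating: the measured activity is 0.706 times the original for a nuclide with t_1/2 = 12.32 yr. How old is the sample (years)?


lambda = ln(2) / t_half = ln(2) / 12.32 = 0.05626195 /yr
t = -ln(A/A0) / lambda
t = -ln(0.706) / 0.05626195
t = 6.1878 yr

6.1878


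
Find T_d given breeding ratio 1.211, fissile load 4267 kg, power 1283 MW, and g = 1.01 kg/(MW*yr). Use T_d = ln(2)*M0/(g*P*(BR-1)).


Breeding gain G = BR - 1 = 1.211 - 1 = 0.211
Fissile production rate = g * P * G = 1.01 * 1283 * 0.211 = 273.42013 kg/yr
T_d = ln(2) * M0 / (g * P * G)
T_d = ln(2) * 4267 / 273.42013 = 10.817 yr

10.817


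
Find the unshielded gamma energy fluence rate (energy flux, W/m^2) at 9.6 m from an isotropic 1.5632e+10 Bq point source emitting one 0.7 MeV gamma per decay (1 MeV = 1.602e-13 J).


psi = A * E * 1.602e-13 / (4*pi*r^2)
psi = 1.5632e+10 * 0.7 * 1.602e-13 / (4*pi*9.6^2)
psi = 1.5136e-06 W/m^2

1.5136e-06


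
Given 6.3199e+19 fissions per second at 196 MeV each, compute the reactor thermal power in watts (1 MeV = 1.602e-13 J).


P = fission_rate * E_MeV * 1.602e-13
P = 6.3199e+19 * 196 * 1.602e-13
P = 1.9844e+09 W

1.9844e+09


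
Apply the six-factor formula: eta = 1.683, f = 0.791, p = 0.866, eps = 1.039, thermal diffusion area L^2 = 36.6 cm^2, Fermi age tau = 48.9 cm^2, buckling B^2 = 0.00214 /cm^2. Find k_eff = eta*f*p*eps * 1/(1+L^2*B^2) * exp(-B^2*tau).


k_inf = eta*f*p*eps = 1.683*0.791*0.866*1.039 = 1.197827
P_TNL = 1/(1 + L^2*B^2) = 1/(1 + 36.6*0.00214) = 0.9273651
P_FNL = exp(-B^2*tau) = exp(-0.00214*48.9) = 0.9006433
k_eff = k_inf * P_TNL * P_FNL = 1.197827 * 0.9273651 * 0.9006433
k_eff = 1.0005

1.0005


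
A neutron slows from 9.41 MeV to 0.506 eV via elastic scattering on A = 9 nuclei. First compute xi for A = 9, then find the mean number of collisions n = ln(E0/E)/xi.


xi = 1 + (A-1)^2/(2A)*ln((A-1)/(A+1)) = 0.2066007 (for A = 9)
n = ln(E0/E) / xi
n = ln(9.41e6 / 0.506) / 0.2066007
n = ln(1.859684e+07) / 0.2066007 = 81.019

81.019


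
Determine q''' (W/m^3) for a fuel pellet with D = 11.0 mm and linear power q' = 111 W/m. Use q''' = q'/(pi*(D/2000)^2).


r = D / 2 / 1000 = 11.0 / 2 / 1000 = 0.0055 m
q''' = q' / (pi * r^2)
q''' = 111 / (pi * 0.0055^2)
q''' = 1.1680e+06 W/m^3

1.1680e+06


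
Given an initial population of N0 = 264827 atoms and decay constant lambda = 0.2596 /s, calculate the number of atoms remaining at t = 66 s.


N = N0 * exp(-lambda * t)
N = 264827 * exp(-0.2596 * 66)
N = 0.0095926

0.0095926


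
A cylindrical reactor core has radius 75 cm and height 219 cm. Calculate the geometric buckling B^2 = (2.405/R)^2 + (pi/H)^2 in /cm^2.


B^2 = (2.405/R)^2 + (pi/H)^2
B^2 = (2.405/75)^2 + (pi/219)^2
B^2 = 0.0012341 /cm^2

0.0012341


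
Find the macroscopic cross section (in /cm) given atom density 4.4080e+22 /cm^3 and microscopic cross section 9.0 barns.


Sigma = N * sigma_barns * 1e-24
Sigma = 4.4080e+22 * 9.0 * 1e-24
Sigma = 0.39672 /cm

0.39672


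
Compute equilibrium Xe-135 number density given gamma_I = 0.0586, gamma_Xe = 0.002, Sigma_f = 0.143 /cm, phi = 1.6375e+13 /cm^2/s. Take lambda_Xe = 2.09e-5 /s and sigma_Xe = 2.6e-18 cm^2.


Xe_eq = (gamma_I + gamma_Xe) * Sigma_f * phi / (lambda_Xe + sigma_Xe * phi)
Numerator = (0.0586 + 0.002) * 0.143 * 1.6375e+13 = 1.419025e+11
Denominator = 2.09e-5 + 2.6e-18 * 1.6375e+13 = 6.347500e-05
Xe_eq = 1.419025e+11 / 6.347500e-05 = 2.2356e+15 /cm^3

2.2356e+15


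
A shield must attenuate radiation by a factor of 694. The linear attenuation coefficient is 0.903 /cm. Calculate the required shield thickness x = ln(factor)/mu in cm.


x = ln(factor) / mu
x = ln(694) / 0.903
x = 7.2453 cm

7.2453


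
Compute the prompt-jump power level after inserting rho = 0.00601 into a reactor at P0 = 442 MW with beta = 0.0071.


P1/P0 = beta / (beta - rho)
P1/P0 = 0.0071 / (0.0071 - 0.00601) = 6.513761
P1 = 442 * 6.513761 = 2879.1 MW

2879.1


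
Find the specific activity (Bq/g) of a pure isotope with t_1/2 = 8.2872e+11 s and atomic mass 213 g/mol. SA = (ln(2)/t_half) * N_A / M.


lambda = ln(2) / t_half = ln(2) / 8.2872e+11 = 8.364070e-13 /s
SA = lambda * N_A / M
SA = 8.364070e-13 * 6.022e23 / 213
SA = 2.3647e+09 Bq/g

2.3647e+09


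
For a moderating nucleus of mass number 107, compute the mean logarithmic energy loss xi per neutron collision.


xi = 1 + (A-1)^2/(2A) * ln((A-1)/(A+1))
xi = 1 + (107-1)^2/(2*107) * ln((107-1)/(107 +1))
xi = 0.018576

0.018576


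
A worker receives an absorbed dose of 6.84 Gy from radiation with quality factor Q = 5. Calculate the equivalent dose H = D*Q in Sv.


H = D * Q
H = 6.84 * 5
H = 34.200 Sv

34.200


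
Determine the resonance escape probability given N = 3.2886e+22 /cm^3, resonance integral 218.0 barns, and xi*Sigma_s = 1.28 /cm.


p = exp(-N * I * 1e-24 / (xi*Sigma_s))
p = exp(-3.2886e+22 * 218.0 * 1e-24 / 1.28)
p = 0.0036945

0.0036945


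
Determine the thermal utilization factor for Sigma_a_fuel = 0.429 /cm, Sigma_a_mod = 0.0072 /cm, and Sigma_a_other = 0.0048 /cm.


f = Sigma_a_fuel / (Sigma_a_fuel + Sigma_a_mod + Sigma_a_other)
f = 0.429 / (0.429 + 0.0072 + 0.0048)
f = 0.97279

0.97279


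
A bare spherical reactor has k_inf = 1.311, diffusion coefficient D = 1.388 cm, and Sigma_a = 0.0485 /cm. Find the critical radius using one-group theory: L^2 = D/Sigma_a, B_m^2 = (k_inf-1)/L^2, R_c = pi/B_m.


L^2 = D / Sigma_a = 1.388 / 0.0485 = 28.61856 cm^2
B_m^2 = (k_inf - 1) / L^2 = (1.311 - 1) / 28.61856 = 0.01086707 /cm^2
For a bare sphere: B_g = pi/R, so R_c = pi / sqrt(B_m^2)
R_c = pi / sqrt(0.01086707) = 30.137 cm

30.137


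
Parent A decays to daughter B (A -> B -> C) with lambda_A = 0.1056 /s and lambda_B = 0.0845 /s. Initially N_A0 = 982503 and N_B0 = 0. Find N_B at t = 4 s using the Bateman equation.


N_B(t) = lambda_A * N_A0 / (lambda_B - lambda_A) * [exp(-lambda_A*t) - exp(-lambda_B*t)]
exp(-0.1056*4) = 0.6554718; exp(-0.0845*4) = 0.7131953
N_B = 0.1056 * 982503 / (0.0845 - 0.1056) * (0.6554718 - 0.7131953)
N_B = 283836

283836


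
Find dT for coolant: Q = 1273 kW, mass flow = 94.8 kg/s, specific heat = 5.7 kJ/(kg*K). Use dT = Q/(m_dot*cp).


dT = Q / (m_dot * cp)
dT = 1273 / (94.8 * 5.7)
dT = 2.3558 C

2.3558


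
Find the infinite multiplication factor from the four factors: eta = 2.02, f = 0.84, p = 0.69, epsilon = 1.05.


k_inf = eta * f * p * epsilon
k_inf = 2.02 * 0.84 * 0.69 * 1.05
k_inf = 1.2293

1.2293


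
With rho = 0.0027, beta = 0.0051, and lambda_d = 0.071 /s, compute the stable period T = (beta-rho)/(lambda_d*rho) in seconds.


T = (beta - rho) / (lambda_d * rho)
T = (0.0051 - 0.0027) / (0.071 * 0.0027)
T = 12.520 s

12.520


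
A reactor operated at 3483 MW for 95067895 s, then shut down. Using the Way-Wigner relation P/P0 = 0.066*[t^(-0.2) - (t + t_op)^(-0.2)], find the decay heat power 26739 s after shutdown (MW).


P/P0 = 0.066 * [t^(-0.2) - (t + t_op)^(-0.2)]
P/P0 = 0.066 * [26739^(-0.2) - (26739 + 95067895)^(-0.2)]
P/P0 = 0.066 * [0.1301880 - 0.02537282] = 0.006917802
P = 3483 * 0.006917802 = 24.095 MW

24.095


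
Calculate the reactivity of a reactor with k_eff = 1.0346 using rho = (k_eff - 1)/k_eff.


rho = (k_eff - 1) / k_eff
rho = (1.0346 - 1) / 1.0346
rho = 0.033443

0.033443


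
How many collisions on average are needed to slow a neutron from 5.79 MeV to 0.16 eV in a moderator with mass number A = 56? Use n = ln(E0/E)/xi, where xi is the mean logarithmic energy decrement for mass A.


xi = 1 + (A-1)^2/(2A)*ln((A-1)/(A+1)) = 0.03529286 (for A = 56)
n = ln(E0/E) / xi
n = ln(5.79e6 / 0.16) / 0.03529286
n = ln(3.618750e+07) / 0.03529286 = 493.14

493.14


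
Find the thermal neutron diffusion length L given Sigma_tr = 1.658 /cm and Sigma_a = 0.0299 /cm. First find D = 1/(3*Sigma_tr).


D = 1 / (3 * Sigma_tr) = 1 / (3 * 1.658) = 0.2010454 cm
L = sqrt(D / Sigma_a)
L = sqrt(0.2010454 / 0.0299)
L = 2.5931 cm

2.5931


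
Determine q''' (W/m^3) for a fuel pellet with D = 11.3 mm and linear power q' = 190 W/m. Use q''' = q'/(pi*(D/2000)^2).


r = D / 2 / 1000 = 11.3 / 2 / 1000 = 0.00565 m
q''' = q' / (pi * r^2)
q''' = 190 / (pi * 0.00565^2)
q''' = 1.8946e+06 W/m^3

1.8946e+06


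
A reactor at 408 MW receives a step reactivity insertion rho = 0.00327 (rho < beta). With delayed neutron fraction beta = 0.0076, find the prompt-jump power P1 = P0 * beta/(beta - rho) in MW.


P1/P0 = beta / (beta - rho)
P1/P0 = 0.0076 / (0.0076 - 0.00327) = 1.755196
P1 = 408 * 1.755196 = 716.12 MW

716.12


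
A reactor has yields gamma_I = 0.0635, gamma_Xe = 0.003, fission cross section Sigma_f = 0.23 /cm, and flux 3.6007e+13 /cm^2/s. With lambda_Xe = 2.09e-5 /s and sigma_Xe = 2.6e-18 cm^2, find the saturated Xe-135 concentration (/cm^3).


Xe_eq = (gamma_I + gamma_Xe) * Sigma_f * phi / (lambda_Xe + sigma_Xe * phi)
Numerator = (0.0635 + 0.003) * 0.23 * 3.6007e+13 = 5.507271e+11
Denominator = 2.09e-5 + 2.6e-18 * 3.6007e+13 = 1.145182e-04
Xe_eq = 5.507271e+11 / 1.145182e-04 = 4.8091e+15 /cm^3

4.8091e+15


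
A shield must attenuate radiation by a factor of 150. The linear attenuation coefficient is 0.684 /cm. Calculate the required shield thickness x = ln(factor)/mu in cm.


x = ln(factor) / mu
x = ln(150) / 0.684
x = 7.3255 cm

7.3255


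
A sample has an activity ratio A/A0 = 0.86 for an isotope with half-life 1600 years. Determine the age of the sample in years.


lambda = ln(2) / t_half = ln(2) / 1600 = 4.332170e-04 /yr
t = -ln(A/A0) / lambda
t = -ln(0.86) / 4.332170e-04
t = 348.15 yr

348.15


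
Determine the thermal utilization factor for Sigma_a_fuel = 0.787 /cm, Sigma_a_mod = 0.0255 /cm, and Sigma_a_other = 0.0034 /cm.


f = Sigma_a_fuel / (Sigma_a_fuel + Sigma_a_mod + Sigma_a_other)
f = 0.787 / (0.787 + 0.0255 + 0.0034)
f = 0.96458

0.96458


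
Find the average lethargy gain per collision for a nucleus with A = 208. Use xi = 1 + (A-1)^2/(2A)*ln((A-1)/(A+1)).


xi = 1 + (A-1)^2/(2A) * ln((A-1)/(A+1))
xi = 1 + (208-1)^2/(2*208) * ln((208-1)/(208 +1))
xi = 0.0095846

0.0095846


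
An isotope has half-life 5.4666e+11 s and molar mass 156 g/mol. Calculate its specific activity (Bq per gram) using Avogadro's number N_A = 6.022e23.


lambda = ln(2) / t_half = ln(2) / 5.4666e+11 = 1.267968e-12 /s
SA = lambda * N_A / M
SA = 1.267968e-12 * 6.022e23 / 156
SA = 4.8947e+09 Bq/g

4.8947e+09


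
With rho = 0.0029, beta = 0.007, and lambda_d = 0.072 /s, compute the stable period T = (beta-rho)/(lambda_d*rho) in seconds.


T = (beta - rho) / (lambda_d * rho)
T = (0.007 - 0.0029) / (0.072 * 0.0029)
T = 19.636 s

19.636


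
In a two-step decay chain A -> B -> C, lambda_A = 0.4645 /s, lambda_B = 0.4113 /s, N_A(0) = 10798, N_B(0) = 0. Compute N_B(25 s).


N_B(t) = lambda_A * N_A0 / (lambda_B - lambda_A) * [exp(-lambda_A*t) - exp(-lambda_B*t)]
exp(-0.4645*25) = 9.052225e-06; exp(-0.4113*25) = 3.422685e-05
N_B = 0.4645 * 10798 / (0.4113 - 0.4645) * (9.052225e-06 - 3.422685e-05)
N_B = 2.3735

2.3735


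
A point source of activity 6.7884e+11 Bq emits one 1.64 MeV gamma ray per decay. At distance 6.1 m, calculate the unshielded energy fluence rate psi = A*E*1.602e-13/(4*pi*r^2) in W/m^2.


psi = A * E * 1.602e-13 / (4*pi*r^2)
psi = 6.7884e+11 * 1.64 * 1.602e-13 / (4*pi*6.1^2)
psi = 3.8142e-04 W/m^2

3.8142e-04


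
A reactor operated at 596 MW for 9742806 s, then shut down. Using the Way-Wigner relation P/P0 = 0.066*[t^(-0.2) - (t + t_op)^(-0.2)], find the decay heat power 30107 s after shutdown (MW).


P/P0 = 0.066 * [t^(-0.2) - (t + t_op)^(-0.2)]
P/P0 = 0.066 * [30107^(-0.2) - (30107 + 9742806)^(-0.2)]
P/P0 = 0.066 * [0.1271354 - 0.03999403] = 0.005751330
P = 596 * 0.005751330 = 3.4278 MW

3.4278


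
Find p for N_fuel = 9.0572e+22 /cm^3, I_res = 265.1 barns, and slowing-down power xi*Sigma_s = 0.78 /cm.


p = exp(-N * I * 1e-24 / (xi*Sigma_s))
p = exp(-9.0572e+22 * 265.1 * 1e-24 / 0.78)
p = 4.2773e-14

4.2773e-14


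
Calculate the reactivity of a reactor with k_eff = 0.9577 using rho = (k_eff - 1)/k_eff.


rho = (k_eff - 1) / k_eff
rho = (0.9577 - 1) / 0.9577
rho = -0.044168

-0.044168


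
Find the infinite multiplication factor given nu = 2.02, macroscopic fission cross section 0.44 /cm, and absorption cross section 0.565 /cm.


k_inf = nu * Sigma_f / Sigma_a
k_inf = 2.02 * 0.44 / 0.565
k_inf = 1.5731

1.5731


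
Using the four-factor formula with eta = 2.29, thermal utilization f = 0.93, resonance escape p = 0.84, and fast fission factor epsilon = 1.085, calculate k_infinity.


k_inf = eta * f * p * epsilon
k_inf = 2.29 * 0.93 * 0.84 * 1.085
k_inf = 1.9410

1.9410


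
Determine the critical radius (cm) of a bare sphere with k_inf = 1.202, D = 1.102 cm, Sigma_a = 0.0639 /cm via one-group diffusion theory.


L^2 = D / Sigma_a = 1.102 / 0.0639 = 17.24570 cm^2
B_m^2 = (k_inf - 1) / L^2 = (1.202 - 1) / 17.24570 = 0.01171306 /cm^2
For a bare sphere: B_g = pi/R, so R_c = pi / sqrt(B_m^2)
R_c = pi / sqrt(0.01171306) = 29.028 cm

29.028


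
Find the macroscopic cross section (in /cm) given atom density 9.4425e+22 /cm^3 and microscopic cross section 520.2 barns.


Sigma = N * sigma_barns * 1e-24
Sigma = 9.4425e+22 * 520.2 * 1e-24
Sigma = 49.120 /cm

49.120


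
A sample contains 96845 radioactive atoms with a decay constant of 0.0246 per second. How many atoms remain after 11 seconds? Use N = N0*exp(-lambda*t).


N = N0 * exp(-lambda * t)
N = 96845 * exp(-0.0246 * 11)
N = 73885

73885


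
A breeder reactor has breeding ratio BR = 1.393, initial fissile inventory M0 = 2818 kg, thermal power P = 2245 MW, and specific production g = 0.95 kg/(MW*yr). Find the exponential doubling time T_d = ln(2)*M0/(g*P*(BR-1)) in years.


Breeding gain G = BR - 1 = 1.393 - 1 = 0.393
Fissile production rate = g * P * G = 0.95 * 2245 * 0.393 = 838.17075 kg/yr
T_d = ln(2) * M0 / (g * P * G)
T_d = ln(2) * 2818 / 838.17075 = 2.3304 yr

2.3304


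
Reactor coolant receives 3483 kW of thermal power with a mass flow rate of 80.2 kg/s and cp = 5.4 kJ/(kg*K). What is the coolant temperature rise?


dT = Q / (m_dot * cp)
dT = 3483 / (80.2 * 5.4)
dT = 8.0424 C

8.0424


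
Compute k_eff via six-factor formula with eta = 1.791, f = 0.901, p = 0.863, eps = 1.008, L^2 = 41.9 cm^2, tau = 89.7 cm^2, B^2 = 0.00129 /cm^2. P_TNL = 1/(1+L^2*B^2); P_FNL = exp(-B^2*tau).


k_inf = eta*f*p*eps = 1.791*0.901*0.863*1.008 = 1.403756
P_TNL = 1/(1 + L^2*B^2) = 1/(1 + 41.9*0.00129) = 0.9487207
P_FNL = exp(-B^2*tau) = exp(-0.00129*89.7) = 0.8907308
k_eff = k_inf * P_TNL * P_FNL = 1.403756 * 0.9487207 * 0.8907308
k_eff = 1.1863

1.1863


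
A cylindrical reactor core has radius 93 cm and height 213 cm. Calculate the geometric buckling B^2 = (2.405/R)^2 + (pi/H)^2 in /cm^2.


B^2 = (2.405/R)^2 + (pi/H)^2
B^2 = (2.405/93)^2 + (pi/213)^2
B^2 = 8.8629e-04 /cm^2

8.8629e-04


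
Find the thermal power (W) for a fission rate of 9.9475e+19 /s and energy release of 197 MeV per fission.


P = fission_rate * E_MeV * 1.602e-13
P = 9.9475e+19 * 197 * 1.602e-13
P = 3.1394e+09 W

3.1394e+09


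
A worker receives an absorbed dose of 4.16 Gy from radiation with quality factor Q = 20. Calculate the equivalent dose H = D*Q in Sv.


H = D * Q
H = 4.16 * 20
H = 83.200 Sv

83.200


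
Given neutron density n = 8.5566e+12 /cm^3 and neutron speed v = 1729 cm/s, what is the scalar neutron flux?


phi = n * v
phi = 8.5566e+12 * 1729
phi = 1.4794e+16 /cm^2/s

1.4794e+16


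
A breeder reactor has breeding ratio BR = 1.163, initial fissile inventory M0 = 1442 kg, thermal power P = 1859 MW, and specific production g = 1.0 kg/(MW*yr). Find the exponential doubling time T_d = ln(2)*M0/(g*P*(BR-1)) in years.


Breeding gain G = BR - 1 = 1.163 - 1 = 0.163
Fissile production rate = g * P * G = 1.0 * 1859 * 0.163 = 303.017 kg/yr
T_d = ln(2) * M0 / (g * P * G)
T_d = ln(2) * 1442 / 303.017 = 3.2986 yr

3.2986


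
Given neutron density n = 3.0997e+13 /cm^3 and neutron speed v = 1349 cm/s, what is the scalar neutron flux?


phi = n * v
phi = 3.0997e+13 * 1349
phi = 4.1815e+16 /cm^2/s

4.1815e+16


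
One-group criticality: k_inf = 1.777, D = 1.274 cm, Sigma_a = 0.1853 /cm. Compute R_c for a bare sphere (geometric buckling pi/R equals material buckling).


L^2 = D / Sigma_a = 1.274 / 0.1853 = 6.875337 cm^2
B_m^2 = (k_inf - 1) / L^2 = (1.777 - 1) / 6.875337 = 0.1130126 /cm^2
For a bare sphere: B_g = pi/R, so R_c = pi / sqrt(B_m^2)
R_c = pi / sqrt(0.1130126) = 9.3452 cm

9.3452


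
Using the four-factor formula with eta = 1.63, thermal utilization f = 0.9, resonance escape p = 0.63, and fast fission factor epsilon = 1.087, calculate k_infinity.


k_inf = eta * f * p * epsilon
k_inf = 1.63 * 0.9 * 0.63 * 1.087
k_inf = 1.0046

1.0046


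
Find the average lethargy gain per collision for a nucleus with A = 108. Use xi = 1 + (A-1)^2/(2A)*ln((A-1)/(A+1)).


xi = 1 + (A-1)^2/(2A) * ln((A-1)/(A+1))
xi = 1 + (108-1)^2/(2*108) * ln((108-1)/(108 +1))
xi = 0.018405

0.018405


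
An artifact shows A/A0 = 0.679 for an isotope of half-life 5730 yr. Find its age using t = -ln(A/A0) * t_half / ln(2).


lambda = ln(2) / t_half = ln(2) / 5730 = 1.209681e-04 /yr
t = -ln(A/A0) / lambda
t = -ln(0.679) / 1.209681e-04
t = 3200.3 yr

3200.3


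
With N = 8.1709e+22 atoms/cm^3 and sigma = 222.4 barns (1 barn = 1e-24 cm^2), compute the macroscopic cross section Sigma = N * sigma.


Sigma = N * sigma_barns * 1e-24
Sigma = 8.1709e+22 * 222.4 * 1e-24
Sigma = 18.172 /cm

18.172


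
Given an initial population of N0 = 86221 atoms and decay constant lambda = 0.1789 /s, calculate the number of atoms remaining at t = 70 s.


N = N0 * exp(-lambda * t)
N = 86221 * exp(-0.1789 * 70)
N = 0.31401

0.31401


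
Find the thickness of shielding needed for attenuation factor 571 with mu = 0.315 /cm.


x = ln(factor) / mu
x = ln(571) / 0.315
x = 20.150 cm

20.150


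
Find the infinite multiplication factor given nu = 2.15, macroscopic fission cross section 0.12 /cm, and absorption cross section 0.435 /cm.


k_inf = nu * Sigma_f / Sigma_a
k_inf = 2.15 * 0.12 / 0.435
k_inf = 0.59310

0.59310


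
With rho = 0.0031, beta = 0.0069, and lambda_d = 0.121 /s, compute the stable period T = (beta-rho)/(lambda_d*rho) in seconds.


T = (beta - rho) / (lambda_d * rho)
T = (0.0069 - 0.0031) / (0.121 * 0.0031)
T = 10.131 s

10.131


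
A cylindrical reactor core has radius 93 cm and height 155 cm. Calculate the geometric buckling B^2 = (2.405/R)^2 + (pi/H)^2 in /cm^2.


B^2 = (2.405/R)^2 + (pi/H)^2
B^2 = (2.405/93)^2 + (pi/155)^2
B^2 = 0.0010796 /cm^2

0.0010796


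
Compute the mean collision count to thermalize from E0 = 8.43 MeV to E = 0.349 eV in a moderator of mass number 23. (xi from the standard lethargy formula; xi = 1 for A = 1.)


xi = 1 + (A-1)^2/(2A)*ln((A-1)/(A+1)) = 0.08448899 (for A = 23)
n = ln(E0/E) / xi
n = ln(8.43e6 / 0.349) / 0.08448899
n = ln(2.415473e+07) / 0.08448899 = 201.21

201.21


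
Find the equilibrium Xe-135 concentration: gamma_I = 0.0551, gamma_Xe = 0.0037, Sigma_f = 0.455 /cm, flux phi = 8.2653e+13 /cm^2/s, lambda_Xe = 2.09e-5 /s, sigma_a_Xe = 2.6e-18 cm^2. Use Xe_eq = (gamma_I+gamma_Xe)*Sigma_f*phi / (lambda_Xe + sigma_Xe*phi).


Xe_eq = (gamma_I + gamma_Xe) * Sigma_f * phi / (lambda_Xe + sigma_Xe * phi)
Numerator = (0.0551 + 0.0037) * 0.455 * 8.2653e+13 = 2.211298e+12
Denominator = 2.09e-5 + 2.6e-18 * 8.2653e+13 = 2.357978e-04
Xe_eq = 2.211298e+12 / 2.357978e-04 = 9.3779e+15 /cm^3

9.3779e+15


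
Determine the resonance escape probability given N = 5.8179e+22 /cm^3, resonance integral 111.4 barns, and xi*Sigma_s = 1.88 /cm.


p = exp(-N * I * 1e-24 / (xi*Sigma_s))
p = exp(-5.8179e+22 * 111.4 * 1e-24 / 1.88)
p = 0.031828

0.031828


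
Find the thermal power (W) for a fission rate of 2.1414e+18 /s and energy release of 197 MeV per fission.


P = fission_rate * E_MeV * 1.602e-13
P = 2.1414e+18 * 197 * 1.602e-13
P = 6.7581e+07 W

6.7581e+07


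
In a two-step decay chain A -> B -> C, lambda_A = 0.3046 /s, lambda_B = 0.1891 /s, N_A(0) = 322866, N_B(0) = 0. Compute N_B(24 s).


N_B(t) = lambda_A * N_A0 / (lambda_B - lambda_A) * [exp(-lambda_A*t) - exp(-lambda_B*t)]
exp(-0.3046*24) = 6.685496e-04; exp(-0.1891*24) = 0.01069050
N_B = 0.3046 * 322866 / (0.1891 - 0.3046) * (6.685496e-04 - 0.01069050)
N_B = 8533.4

8533.4


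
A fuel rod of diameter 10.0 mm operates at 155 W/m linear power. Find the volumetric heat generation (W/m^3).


r = D / 2 / 1000 = 10.0 / 2 / 1000 = 0.005 m
q''' = q' / (pi * r^2)
q''' = 155 / (pi * 0.005^2)
q''' = 1.9735e+06 W/m^3

1.9735e+06


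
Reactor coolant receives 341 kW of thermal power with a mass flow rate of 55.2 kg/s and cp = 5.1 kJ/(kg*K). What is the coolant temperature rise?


dT = Q / (m_dot * cp)
dT = 341 / (55.2 * 5.1)
dT = 1.2113 C

1.2113


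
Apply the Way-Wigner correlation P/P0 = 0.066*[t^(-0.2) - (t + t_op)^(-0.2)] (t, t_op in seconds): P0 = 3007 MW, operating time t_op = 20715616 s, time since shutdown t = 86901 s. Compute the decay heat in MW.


P/P0 = 0.066 * [t^(-0.2) - (t + t_op)^(-0.2)]
P/P0 = 0.066 * [86901^(-0.2) - (86901 + 20715616)^(-0.2)]
P/P0 = 0.066 * [0.1028478 - 0.03438562] = 0.004518504
P = 3007 * 0.004518504 = 13.587 MW

13.587


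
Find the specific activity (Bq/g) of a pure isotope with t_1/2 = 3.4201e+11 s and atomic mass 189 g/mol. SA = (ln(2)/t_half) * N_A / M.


lambda = ln(2) / t_half = ln(2) / 3.4201e+11 = 2.026687e-12 /s
SA = lambda * N_A / M
SA = 2.026687e-12 * 6.022e23 / 189
SA = 6.4575e+09 Bq/g

6.4575e+09


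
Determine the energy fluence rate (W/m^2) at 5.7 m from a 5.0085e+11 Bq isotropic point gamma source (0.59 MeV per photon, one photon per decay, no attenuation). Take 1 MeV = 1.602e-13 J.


psi = A * E * 1.602e-13 / (4*pi*r^2)
psi = 5.0085e+11 * 0.59 * 1.602e-13 / (4*pi*5.7^2)
psi = 1.1595e-04 W/m^2

1.1595e-04


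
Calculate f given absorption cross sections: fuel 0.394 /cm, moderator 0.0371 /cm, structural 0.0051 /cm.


f = Sigma_a_fuel / (Sigma_a_fuel + Sigma_a_mod + Sigma_a_other)
f = 0.394 / (0.394 + 0.0371 + 0.0051)
f = 0.90326

0.90326


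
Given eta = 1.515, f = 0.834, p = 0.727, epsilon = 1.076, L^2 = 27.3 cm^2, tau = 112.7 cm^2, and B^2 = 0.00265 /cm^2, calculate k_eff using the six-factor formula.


k_inf = eta*f*p*eps = 1.515*0.834*0.727*1.076 = 0.9883832
P_TNL = 1/(1 + L^2*B^2) = 1/(1 + 27.3*0.00265) = 0.9325357
P_FNL = exp(-B^2*tau) = exp(-0.00265*112.7) = 0.7418153
k_eff = k_inf * P_TNL * P_FNL = 0.9883832 * 0.9325357 * 0.7418153
k_eff = 0.68373

0.68373


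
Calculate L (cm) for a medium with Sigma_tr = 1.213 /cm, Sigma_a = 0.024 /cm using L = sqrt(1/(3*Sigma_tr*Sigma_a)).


D = 1 / (3 * Sigma_tr) = 1 / (3 * 1.213) = 0.2748008 cm
L = sqrt(D / Sigma_a)
L = sqrt(0.2748008 / 0.024)
L = 3.3838 cm

3.3838


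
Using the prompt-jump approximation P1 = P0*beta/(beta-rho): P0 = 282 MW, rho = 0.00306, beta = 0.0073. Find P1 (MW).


P1/P0 = beta / (beta - rho)
P1/P0 = 0.0073 / (0.0073 - 0.00306) = 1.721698
P1 = 282 * 1.721698 = 485.52 MW

485.52


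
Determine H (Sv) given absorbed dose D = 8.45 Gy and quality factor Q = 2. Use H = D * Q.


H = D * Q
H = 8.45 * 2
H = 16.900 Sv

16.900


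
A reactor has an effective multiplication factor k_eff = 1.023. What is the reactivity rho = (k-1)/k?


rho = (k_eff - 1) / k_eff
rho = (1.023 - 1) / 1.023
rho = 0.022483

0.022483


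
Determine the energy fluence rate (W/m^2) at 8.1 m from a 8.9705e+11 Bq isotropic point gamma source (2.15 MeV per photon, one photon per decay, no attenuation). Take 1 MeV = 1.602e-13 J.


psi = A * E * 1.602e-13 / (4*pi*r^2)
psi = 8.9705e+11 * 2.15 * 1.602e-13 / (4*pi*8.1^2)
psi = 3.7475e-04 W/m^2

3.7475e-04


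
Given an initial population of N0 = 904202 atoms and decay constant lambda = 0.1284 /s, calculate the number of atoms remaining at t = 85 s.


N = N0 * exp(-lambda * t)
N = 904202 * exp(-0.1284 * 85)
N = 16.458

16.458


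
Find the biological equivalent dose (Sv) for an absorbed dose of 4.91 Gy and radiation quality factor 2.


H = D * Q
H = 4.91 * 2
H = 9.8200 Sv

9.8200


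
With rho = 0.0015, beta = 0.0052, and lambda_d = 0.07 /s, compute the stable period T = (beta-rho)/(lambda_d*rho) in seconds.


T = (beta - rho) / (lambda_d * rho)
T = (0.0052 - 0.0015) / (0.07 * 0.0015)
T = 35.238 s

35.238


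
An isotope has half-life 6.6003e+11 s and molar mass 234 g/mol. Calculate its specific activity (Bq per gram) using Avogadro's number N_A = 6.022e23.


lambda = ln(2) / t_half = ln(2) / 6.6003e+11 = 1.050175e-12 /s
SA = lambda * N_A / M
SA = 1.050175e-12 * 6.022e23 / 234
SA = 2.7026e+09 Bq/g

2.7026e+09


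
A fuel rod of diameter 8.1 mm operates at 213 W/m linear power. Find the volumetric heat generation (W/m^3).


r = D / 2 / 1000 = 8.1 / 2 / 1000 = 0.00405 m
q''' = q' / (pi * r^2)
q''' = 213 / (pi * 0.00405^2)
q''' = 4.1335e+06 W/m^3

4.1335e+06


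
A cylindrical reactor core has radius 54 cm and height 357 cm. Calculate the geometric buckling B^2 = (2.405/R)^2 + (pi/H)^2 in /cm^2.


B^2 = (2.405/R)^2 + (pi/H)^2
B^2 = (2.405/54)^2 + (pi/357)^2
B^2 = 0.0020610 /cm^2

0.0020610


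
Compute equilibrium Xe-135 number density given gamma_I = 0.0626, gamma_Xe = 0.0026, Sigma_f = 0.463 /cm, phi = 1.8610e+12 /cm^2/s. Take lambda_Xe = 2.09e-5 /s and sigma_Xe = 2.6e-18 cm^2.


Xe_eq = (gamma_I + gamma_Xe) * Sigma_f * phi / (lambda_Xe + sigma_Xe * phi)
Numerator = (0.0626 + 0.0026) * 0.463 * 1.8610e+12 = 5.617912e+10
Denominator = 2.09e-5 + 2.6e-18 * 1.8610e+12 = 2.573860e-05
Xe_eq = 5.617912e+10 / 2.573860e-05 = 2.1827e+15 /cm^3

2.1827e+15


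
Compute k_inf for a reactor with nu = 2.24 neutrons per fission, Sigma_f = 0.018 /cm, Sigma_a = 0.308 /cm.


k_inf = nu * Sigma_f / Sigma_a
k_inf = 2.24 * 0.018 / 0.308
k_inf = 0.13091

0.13091


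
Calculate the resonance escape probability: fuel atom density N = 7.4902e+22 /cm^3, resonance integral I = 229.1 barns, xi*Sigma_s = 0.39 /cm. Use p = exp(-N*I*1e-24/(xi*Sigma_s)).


p = exp(-N * I * 1e-24 / (xi*Sigma_s))
p = exp(-7.4902e+22 * 229.1 * 1e-24 / 0.39)
p = 7.7802e-20

7.7802e-20


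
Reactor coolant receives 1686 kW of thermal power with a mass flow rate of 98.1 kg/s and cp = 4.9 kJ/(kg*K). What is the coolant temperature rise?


dT = Q / (m_dot * cp)
dT = 1686 / (98.1 * 4.9)
dT = 3.5075 C

3.5075


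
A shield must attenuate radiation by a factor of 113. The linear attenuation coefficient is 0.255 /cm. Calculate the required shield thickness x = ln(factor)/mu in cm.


x = ln(factor) / mu
x = ln(113) / 0.255
x = 18.539 cm

18.539


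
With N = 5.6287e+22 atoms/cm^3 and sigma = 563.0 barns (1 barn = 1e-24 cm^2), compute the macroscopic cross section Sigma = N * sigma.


Sigma = N * sigma_barns * 1e-24
Sigma = 5.6287e+22 * 563.0 * 1e-24
Sigma = 31.690 /cm

31.690


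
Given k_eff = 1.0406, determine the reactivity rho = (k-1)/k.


rho = (k_eff - 1) / k_eff
rho = (1.0406 - 1) / 1.0406
rho = 0.039016

0.039016


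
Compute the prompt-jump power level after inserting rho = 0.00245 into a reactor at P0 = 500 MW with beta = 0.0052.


P1/P0 = beta / (beta - rho)
P1/P0 = 0.0052 / (0.0052 - 0.00245) = 1.890909
P1 = 500 * 1.890909 = 945.45 MW

945.45


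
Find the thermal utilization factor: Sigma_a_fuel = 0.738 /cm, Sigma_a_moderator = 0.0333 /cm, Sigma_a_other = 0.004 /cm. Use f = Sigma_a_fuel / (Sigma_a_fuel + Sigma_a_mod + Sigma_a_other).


f = Sigma_a_fuel / (Sigma_a_fuel + Sigma_a_mod + Sigma_a_other)
f = 0.738 / (0.738 + 0.0333 + 0.004)
f = 0.95189

0.95189


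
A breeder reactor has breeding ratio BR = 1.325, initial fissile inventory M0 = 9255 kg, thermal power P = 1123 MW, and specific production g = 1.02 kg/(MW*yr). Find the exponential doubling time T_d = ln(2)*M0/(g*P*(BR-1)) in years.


Breeding gain G = BR - 1 = 1.325 - 1 = 0.325
Fissile production rate = g * P * G = 1.02 * 1123 * 0.325 = 372.2745 kg/yr
T_d = ln(2) * M0 / (g * P * G)
T_d = ln(2) * 9255 / 372.2745 = 17.232 yr

17.232


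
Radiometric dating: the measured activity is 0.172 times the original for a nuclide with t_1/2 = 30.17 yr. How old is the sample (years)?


lambda = ln(2) / t_half = ln(2) / 30.17 = 0.02297472 /yr
t = -ln(A/A0) / lambda
t = -ln(0.172) / 0.02297472
t = 76.617 yr

76.617


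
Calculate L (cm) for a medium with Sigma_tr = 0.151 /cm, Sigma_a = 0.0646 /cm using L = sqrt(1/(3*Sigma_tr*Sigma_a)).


D = 1 / (3 * Sigma_tr) = 1 / (3 * 0.151) = 2.207506 cm
L = sqrt(D / Sigma_a)
L = sqrt(2.207506 / 0.0646)
L = 5.8457 cm

5.8457


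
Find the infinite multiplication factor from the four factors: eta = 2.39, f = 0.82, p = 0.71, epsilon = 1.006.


k_inf = eta * f * p * epsilon
k_inf = 2.39 * 0.82 * 0.71 * 1.006
k_inf = 1.3998

1.3998


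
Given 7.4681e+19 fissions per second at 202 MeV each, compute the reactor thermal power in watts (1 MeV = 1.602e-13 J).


P = fission_rate * E_MeV * 1.602e-13
P = 7.4681e+19 * 202 * 1.602e-13
P = 2.4167e+09 W

2.4167e+09


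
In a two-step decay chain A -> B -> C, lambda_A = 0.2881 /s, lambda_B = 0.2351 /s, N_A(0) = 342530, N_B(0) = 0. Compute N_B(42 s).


N_B(t) = lambda_A * N_A0 / (lambda_B - lambda_A) * [exp(-lambda_A*t) - exp(-lambda_B*t)]
exp(-0.2881*42) = 5.558401e-06; exp(-0.2351*42) = 5.148603e-05
N_B = 0.2881 * 342530 / (0.2351 - 0.2881) * (5.558401e-06 - 5.148603e-05)
N_B = 85.515

85.515


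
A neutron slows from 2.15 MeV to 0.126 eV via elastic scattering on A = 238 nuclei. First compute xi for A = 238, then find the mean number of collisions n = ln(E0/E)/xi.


xi = 1 + (A-1)^2/(2A)*ln((A-1)/(A+1)) = 0.008379872 (for A = 238)
n = ln(E0/E) / xi
n = ln(2.15e6 / 0.126) / 0.008379872
n = ln(1.706349e+07) / 0.008379872 = 1987.2

1987.2


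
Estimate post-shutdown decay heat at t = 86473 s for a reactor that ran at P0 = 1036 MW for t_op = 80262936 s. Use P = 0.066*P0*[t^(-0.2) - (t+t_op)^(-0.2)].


P/P0 = 0.066 * [t^(-0.2) - (t + t_op)^(-0.2)]
P/P0 = 0.066 * [86473^(-0.2) - (86473 + 80262936)^(-0.2)]
P/P0 = 0.066 * [0.1029494 - 0.02624239] = 0.005062663
P = 1036 * 0.005062663 = 5.2449 MW

5.2449


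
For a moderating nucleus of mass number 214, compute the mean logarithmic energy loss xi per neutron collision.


xi = 1 + (A-1)^2/(2A) * ln((A-1)/(A+1))
xi = 1 + (214-1)^2/(2*214) * ln((214-1)/(214 +1))
xi = 0.0093167

0.0093167


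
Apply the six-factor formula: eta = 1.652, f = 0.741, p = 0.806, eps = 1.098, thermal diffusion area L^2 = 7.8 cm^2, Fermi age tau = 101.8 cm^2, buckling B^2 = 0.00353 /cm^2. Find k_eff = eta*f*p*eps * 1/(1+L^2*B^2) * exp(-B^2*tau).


k_inf = eta*f*p*eps = 1.652*0.741*0.806*1.098 = 1.083342
P_TNL = 1/(1 + L^2*B^2) = 1/(1 + 7.8*0.00353) = 0.9732038
P_FNL = exp(-B^2*tau) = exp(-0.00353*101.8) = 0.6981272
k_eff = k_inf * P_TNL * P_FNL = 1.083342 * 0.9732038 * 0.6981272
k_eff = 0.73604

0.73604
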